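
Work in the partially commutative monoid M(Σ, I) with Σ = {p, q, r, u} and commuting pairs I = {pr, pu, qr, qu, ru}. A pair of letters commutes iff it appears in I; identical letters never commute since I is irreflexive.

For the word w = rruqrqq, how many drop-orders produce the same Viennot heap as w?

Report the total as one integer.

#0=r has no predecessor
#1=r depends on [0:r]
#2=u has no predecessor
#3=q has no predecessor
#4=r depends on [1:r]
#5=q depends on [3:q]
#6=q depends on [5:q]
sources: [0:r, 2:u, 3:q]
N(rest) = Σ N(rest − s) over sources s of rest; N(one piece) = 1:
  size 1 → [2]=1  [4]=1  [6]=1
  size 2 → [1,4]=1  [2,4]=2  [2,6]=2  [4,6]=2  [5,6]=1
  size 3 → [0,1,4]=1  [1,2,4]=3  [1,4,6]=3  [2,4,6]=6  [2,5,6]=3  [3,5,6]=1  [4,5,6]=3
  size 4 → [0,1,2,4]=4  [0,1,4,6]=4  [1,2,4,6]=12  [1,4,5,6]=6  [2,3,5,6]=4  [2,4,5,6]=12  [3,4,5,6]=4
  size 5 → [0,1,2,4,6]=20  [0,1,4,5,6]=10  [1,2,4,5,6]=30  [1,3,4,5,6]=10  [2,3,4,5,6]=20
  first=0(r) contributes 60
  first=2(u) contributes 20
  first=3(q) contributes 60
|[w]| = 140

140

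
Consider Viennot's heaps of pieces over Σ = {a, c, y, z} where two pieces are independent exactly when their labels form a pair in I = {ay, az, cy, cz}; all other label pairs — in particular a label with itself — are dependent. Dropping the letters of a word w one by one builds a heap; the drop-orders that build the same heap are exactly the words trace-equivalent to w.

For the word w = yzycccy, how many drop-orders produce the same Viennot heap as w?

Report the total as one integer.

35

drop 0:y onto floor
drop 1:z onto {0:y}
drop 2:y onto {1:z}
drop 3:c onto floor
drop 4:c onto {3:c}
drop 5:c onto {4:c}
drop 6:y onto {2:y}
ground layer = {0:y, 3:c}
drop-orders for the pieces not yet dropped (sum over which currently-grounded one goes next):
  1 to go: {5} 1  {6} 1
  2 to go: {2,6} 1  {4,5} 1  {5,6} 2
  3 to go: {1,2,6} 1  {2,5,6} 3  {3,4,5} 1  {4,5,6} 3
  4 to go: {0,1,2,6} 1  {1,2,5,6} 4  {2,4,5,6} 6  {3,4,5,6} 4
  5 to go: {0,1,2,5,6} 5  {1,2,4,5,6} 10  {2,3,4,5,6} 10
  if 0:y drops first: 20 orders
  if 3:c drops first: 15 orders
heap linearizations: 35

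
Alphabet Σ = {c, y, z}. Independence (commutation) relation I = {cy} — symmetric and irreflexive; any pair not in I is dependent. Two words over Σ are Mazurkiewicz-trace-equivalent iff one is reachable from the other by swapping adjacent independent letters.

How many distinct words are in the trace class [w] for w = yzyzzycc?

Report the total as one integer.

piece 0:y — minimal
piece 1:z rests on {0:y}
piece 2:y rests on {1:z}
piece 3:z rests on {2:y}
piece 4:z rests on {3:z}
piece 5:y rests on {4:z}
piece 6:c rests on {4:z}
piece 7:c rests on {6:c}
minimal pieces: {0:y}
ways to finish when only these pieces remain (= sum over removing one remaining piece with nothing left below it):
  1 left: {5}→1  {7}→1
  2 left: {5,7}→2  {6,7}→1
  3 left: {5,6,7}→3
  4 left: {4,5,6,7}→3
  5 left: {3,4,5,6,7}→3
  6 left: {2,3,4,5,6,7}→3
  placing 0:y first → 3 extensions

3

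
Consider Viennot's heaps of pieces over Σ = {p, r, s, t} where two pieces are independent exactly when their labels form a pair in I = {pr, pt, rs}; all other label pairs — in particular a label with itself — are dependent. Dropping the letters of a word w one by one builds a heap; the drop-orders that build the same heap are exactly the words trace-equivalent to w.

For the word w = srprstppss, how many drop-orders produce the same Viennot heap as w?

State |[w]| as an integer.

46

drop 0:s onto floor
drop 1:r onto floor
drop 2:p onto {0:s}
drop 3:r onto {1:r}
drop 4:s onto {2:p}
drop 5:t onto {3:r, 4:s}
drop 6:p onto {4:s}
drop 7:p onto {6:p}
drop 8:s onto {5:t, 7:p}
drop 9:s onto {8:s}
ground layer = {0:s, 1:r}
drop-orders for the pieces not yet dropped (sum over which currently-grounded one goes next):
  1 to go: {9} 1
  2 to go: {8,9} 1
  3 to go: {5,8,9} 1  {7,8,9} 1
  4 to go: {3,5,8,9} 1  {5,7,8,9} 2  {6,7,8,9} 1
  5 to go: {1,3,5,8,9} 1  {3,5,7,8,9} 3  {5,6,7,8,9} 3
  6 to go: {1,3,5,7,8,9} 4  {3,5,6,7,8,9} 6  {4,5,6,7,8,9} 3
  7 to go: {1,3,5,6,7,8,9} 10  {2,4,5,6,7,8,9} 3  {3,4,5,6,7,8,9} 9
  8 to go: {0,2,4,5,6,7,8,9} 3  {1,3,4,5,6,7,8,9} 19  {2,3,4,5,6,7,8,9} 12
  if 0:s drops first: 31 orders
  if 1:r drops first: 15 orders
heap linearizations: 46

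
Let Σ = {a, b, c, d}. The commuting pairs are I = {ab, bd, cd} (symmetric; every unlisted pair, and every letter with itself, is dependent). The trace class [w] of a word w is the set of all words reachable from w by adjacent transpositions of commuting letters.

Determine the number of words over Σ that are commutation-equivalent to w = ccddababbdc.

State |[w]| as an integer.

291

0(c) covers ∅
1(c) covers 0:c
2(d) covers ∅
3(d) covers 2:d
4(a) covers 1:c, 3:d
5(b) covers 1:c
6(a) covers 4:a
7(b) covers 5:b
8(b) covers 7:b
9(d) covers 6:a
10(c) covers 6:a, 8:b
floor of heap: 0:c, 2:d
completions by unplaced set U, small U first (add the entries for U minus each lowest piece of U):
  |U|=1: {9}:1  {10}:1
  |U|=2: {8,10}:1  {9,10}:2
  |U|=3: {6,9,10}:2  {7,8,10}:1  {8,9,10}:3
  |U|=4: {4,6,9,10}:2  {5,7,8,10}:1  {6,8,9,10}:5  {7,8,9,10}:4
  |U|=5: {3,4,6,9,10}:2  {4,6,8,9,10}:7  {5,7,8,9,10}:5  {6,7,8,9,10}:9
  |U|=6: {2,3,4,6,9,10}:2  {3,4,6,8,9,10}:9  {4,6,7,8,9,10}:16  {5,6,7,8,9,10}:14
  |U|=7: {2,3,4,6,8,9,10}:11  {3,4,6,7,8,9,10}:25  {4,5,6,7,8,9,10}:30
  |U|=8: {1,4,5,6,7,8,9,10}:30  {2,3,4,6,7,8,9,10}:36  {3,4,5,6,7,8,9,10}:55
  |U|=9: {0,1,4,5,6,7,8,9,10}:30  {1,3,4,5,6,7,8,9,10}:85  {2,3,4,5,6,7,8,9,10}:91
  start at 0(c): 176
  start at 2(d): 115
sum over floor = 291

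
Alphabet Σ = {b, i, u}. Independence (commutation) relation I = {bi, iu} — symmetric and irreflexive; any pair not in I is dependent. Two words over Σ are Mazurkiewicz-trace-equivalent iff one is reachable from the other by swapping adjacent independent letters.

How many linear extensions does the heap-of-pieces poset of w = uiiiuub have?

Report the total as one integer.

drop 0:u onto floor
drop 1:i onto floor
drop 2:i onto {1:i}
drop 3:i onto {2:i}
drop 4:u onto {0:u}
drop 5:u onto {4:u}
drop 6:b onto {5:u}
ground layer = {0:u, 1:i}
drop-orders for the pieces not yet dropped (sum over which currently-grounded one goes next):
  1 to go: {3} 1  {6} 1
  2 to go: {2,3} 1  {3,6} 2  {5,6} 1
  3 to go: {1,2,3} 1  {2,3,6} 3  {3,5,6} 3  {4,5,6} 1
  4 to go: {0,4,5,6} 1  {1,2,3,6} 4  {2,3,5,6} 6  {3,4,5,6} 4
  5 to go: {0,3,4,5,6} 5  {1,2,3,5,6} 10  {2,3,4,5,6} 10
  if 0:u drops first: 20 orders
  if 1:i drops first: 15 orders
heap linearizations: 35

35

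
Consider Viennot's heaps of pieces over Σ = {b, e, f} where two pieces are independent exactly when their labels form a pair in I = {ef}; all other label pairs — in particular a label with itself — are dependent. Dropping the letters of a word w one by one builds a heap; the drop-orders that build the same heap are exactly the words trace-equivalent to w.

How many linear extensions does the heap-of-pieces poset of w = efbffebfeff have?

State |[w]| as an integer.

drop 0:e onto floor
drop 1:f onto floor
drop 2:b onto {0:e, 1:f}
drop 3:f onto {2:b}
drop 4:f onto {3:f}
drop 5:e onto {2:b}
drop 6:b onto {4:f, 5:e}
drop 7:f onto {6:b}
drop 8:e onto {6:b}
drop 9:f onto {7:f}
drop 10:f onto {9:f}
ground layer = {0:e, 1:f}
drop-orders for the pieces not yet dropped (sum over which currently-grounded one goes next):
  1 to go: {8} 1  {10} 1
  2 to go: {8,10} 2  {9,10} 1
  3 to go: {7,9,10} 1  {8,9,10} 3
  4 to go: {7,8,9,10} 4
  5 to go: {6,7,8,9,10} 4
  6 to go: {4,6,7,8,9,10} 4  {5,6,7,8,9,10} 4
  7 to go: {3,4,6,7,8,9,10} 4  {4,5,6,7,8,9,10} 8
  8 to go: {3,4,5,6,7,8,9,10} 12
  9 to go: {2,3,4,5,6,7,8,9,10} 12
  if 0:e drops first: 12 orders
  if 1:f drops first: 12 orders
heap linearizations: 24

24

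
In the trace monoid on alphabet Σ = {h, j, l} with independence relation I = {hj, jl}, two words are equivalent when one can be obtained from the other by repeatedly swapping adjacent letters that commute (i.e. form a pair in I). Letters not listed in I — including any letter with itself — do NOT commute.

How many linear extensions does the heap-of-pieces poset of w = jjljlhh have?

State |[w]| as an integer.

#0=j has no predecessor
#1=j depends on [0:j]
#2=l has no predecessor
#3=j depends on [1:j]
#4=l depends on [2:l]
#5=h depends on [4:l]
#6=h depends on [5:h]
sources: [0:j, 2:l]
N(rest) = Σ N(rest − s) over sources s of rest; N(one piece) = 1:
  size 1 → [3]=1  [6]=1
  size 2 → [1,3]=1  [3,6]=2  [5,6]=1
  size 3 → [0,1,3]=1  [1,3,6]=3  [3,5,6]=3  [4,5,6]=1
  size 4 → [0,1,3,6]=4  [1,3,5,6]=6  [2,4,5,6]=1  [3,4,5,6]=4
  size 5 → [0,1,3,5,6]=10  [1,3,4,5,6]=10  [2,3,4,5,6]=5
  first=0(j) contributes 15
  first=2(l) contributes 20
|[w]| = 35

35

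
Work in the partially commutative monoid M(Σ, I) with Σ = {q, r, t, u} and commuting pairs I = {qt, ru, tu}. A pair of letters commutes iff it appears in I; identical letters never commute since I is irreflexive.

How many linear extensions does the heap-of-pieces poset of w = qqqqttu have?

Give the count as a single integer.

piece 0:q — minimal
piece 1:q rests on {0:q}
piece 2:q rests on {1:q}
piece 3:q rests on {2:q}
piece 4:t — minimal
piece 5:t rests on {4:t}
piece 6:u rests on {3:q}
minimal pieces: {0:q, 4:t}
ways to finish when only these pieces remain (= sum over removing one remaining piece with nothing left below it):
  1 left: {5}→1  {6}→1
  2 left: {3,6}→1  {4,5}→1  {5,6}→2
  3 left: {2,3,6}→1  {3,5,6}→3  {4,5,6}→3
  4 left: {1,2,3,6}→1  {2,3,5,6}→4  {3,4,5,6}→6
  5 left: {0,1,2,3,6}→1  {1,2,3,5,6}→5  {2,3,4,5,6}→10
  placing 0:q first → 15 extensions
  placing 4:t first → 6 extensions
total linear extensions = 21

21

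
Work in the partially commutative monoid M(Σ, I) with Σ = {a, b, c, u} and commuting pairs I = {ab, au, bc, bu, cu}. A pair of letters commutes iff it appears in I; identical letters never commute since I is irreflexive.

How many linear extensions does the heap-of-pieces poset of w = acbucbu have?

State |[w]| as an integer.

210

0(a) covers ∅
1(c) covers 0:a
2(b) covers ∅
3(u) covers ∅
4(c) covers 1:c
5(b) covers 2:b
6(u) covers 3:u
floor of heap: 0:a, 2:b, 3:u
completions by unplaced set U, small U first (add the entries for U minus each lowest piece of U):
  |U|=1: {4}:1  {5}:1  {6}:1
  |U|=2: {1,4}:1  {2,5}:1  {3,6}:1  {4,5}:2  {4,6}:2  {5,6}:2
  |U|=3: {0,1,4}:1  {1,4,5}:3  {1,4,6}:3  {2,4,5}:3  {2,5,6}:3  {3,4,6}:3  {3,5,6}:3  {4,5,6}:6
  |U|=4: {0,1,4,5}:4  {0,1,4,6}:4  {1,2,4,5}:6  {1,3,4,6}:6  {1,4,5,6}:12  {2,3,5,6}:6  {2,4,5,6}:12  {3,4,5,6}:12
  |U|=5: {0,1,2,4,5}:10  {0,1,3,4,6}:10  {0,1,4,5,6}:20  {1,2,4,5,6}:30  {1,3,4,5,6}:30  {2,3,4,5,6}:30
  start at 0(a): 90
  start at 2(b): 60
  start at 3(u): 60
sum over floor = 210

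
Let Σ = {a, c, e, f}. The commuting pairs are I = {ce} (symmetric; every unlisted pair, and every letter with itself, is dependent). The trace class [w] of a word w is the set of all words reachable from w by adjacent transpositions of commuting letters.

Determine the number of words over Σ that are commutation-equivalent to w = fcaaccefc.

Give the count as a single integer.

3

0(f) covers ∅
1(c) covers 0:f
2(a) covers 1:c
3(a) covers 2:a
4(c) covers 3:a
5(c) covers 4:c
6(e) covers 3:a
7(f) covers 5:c, 6:e
8(c) covers 7:f
floor of heap: 0:f
completions by unplaced set U, small U first (add the entries for U minus each lowest piece of U):
  |U|=1: {8}:1
  |U|=2: {7,8}:1
  |U|=3: {5,7,8}:1  {6,7,8}:1
  |U|=4: {4,5,7,8}:1  {5,6,7,8}:2
  |U|=5: {4,5,6,7,8}:3
  |U|=6: {3,4,5,6,7,8}:3
  |U|=7: {2,3,4,5,6,7,8}:3
  start at 0(f): 3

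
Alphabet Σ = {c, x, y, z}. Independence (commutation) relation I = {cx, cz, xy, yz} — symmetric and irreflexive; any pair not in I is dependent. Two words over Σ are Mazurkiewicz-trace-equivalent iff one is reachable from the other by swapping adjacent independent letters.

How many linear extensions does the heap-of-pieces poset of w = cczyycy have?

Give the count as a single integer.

piece 0:c — minimal
piece 1:c rests on {0:c}
piece 2:z — minimal
piece 3:y rests on {1:c}
piece 4:y rests on {3:y}
piece 5:c rests on {4:y}
piece 6:y rests on {5:c}
minimal pieces: {0:c, 2:z}
ways to finish when only these pieces remain (= sum over removing one remaining piece with nothing left below it):
  1 left: {2}→1  {6}→1
  2 left: {2,6}→2  {5,6}→1
  3 left: {2,5,6}→3  {4,5,6}→1
  4 left: {2,4,5,6}→4  {3,4,5,6}→1
  5 left: {1,3,4,5,6}→1  {2,3,4,5,6}→5
  placing 0:c first → 6 extensions
  placing 2:z first → 1 extensions
total linear extensions = 7

7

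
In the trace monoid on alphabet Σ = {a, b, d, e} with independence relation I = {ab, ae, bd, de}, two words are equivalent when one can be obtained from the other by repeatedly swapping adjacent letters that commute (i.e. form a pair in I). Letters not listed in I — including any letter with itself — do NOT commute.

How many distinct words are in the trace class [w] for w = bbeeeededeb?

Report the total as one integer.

drop 0:b onto floor
drop 1:b onto {0:b}
drop 2:e onto {1:b}
drop 3:e onto {2:e}
drop 4:e onto {3:e}
drop 5:e onto {4:e}
drop 6:d onto floor
drop 7:e onto {5:e}
drop 8:d onto {6:d}
drop 9:e onto {7:e}
drop 10:b onto {9:e}
ground layer = {0:b, 6:d}
drop-orders for the pieces not yet dropped (sum over which currently-grounded one goes next):
  1 to go: {8} 1  {10} 1
  2 to go: {6,8} 1  {8,10} 2  {9,10} 1
  3 to go: {6,8,10} 3  {7,9,10} 1  {8,9,10} 3
  4 to go: {5,7,9,10} 1  {6,8,9,10} 6  {7,8,9,10} 4
  5 to go: {4,5,7,9,10} 1  {5,7,8,9,10} 5  {6,7,8,9,10} 10
  6 to go: {3,4,5,7,9,10} 1  {4,5,7,8,9,10} 6  {5,6,7,8,9,10} 15
  7 to go: {2,3,4,5,7,9,10} 1  {3,4,5,7,8,9,10} 7  {4,5,6,7,8,9,10} 21
  8 to go: {1,2,3,4,5,7,9,10} 1  {2,3,4,5,7,8,9,10} 8  {3,4,5,6,7,8,9,10} 28
  9 to go: {0,1,2,3,4,5,7,9,10} 1  {1,2,3,4,5,7,8,9,10} 9  {2,3,4,5,6,7,8,9,10} 36
  if 0:b drops first: 45 orders
  if 6:d drops first: 10 orders
heap linearizations: 55

55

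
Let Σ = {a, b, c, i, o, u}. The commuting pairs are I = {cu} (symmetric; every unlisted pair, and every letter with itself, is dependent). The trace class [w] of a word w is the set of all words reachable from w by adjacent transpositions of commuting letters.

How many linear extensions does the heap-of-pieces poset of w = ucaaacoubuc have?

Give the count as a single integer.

4

#0=u has no predecessor
#1=c has no predecessor
#2=a depends on [0:u, 1:c]
#3=a depends on [2:a]
#4=a depends on [3:a]
#5=c depends on [4:a]
#6=o depends on [5:c]
#7=u depends on [6:o]
#8=b depends on [7:u]
#9=u depends on [8:b]
#10=c depends on [8:b]
sources: [0:u, 1:c]
N(rest) = Σ N(rest − s) over sources s of rest; N(one piece) = 1:
  size 1 → [9]=1  [10]=1
  size 2 → [9,10]=2
  size 3 → [8,9,10]=2
  size 4 → [7,8,9,10]=2
  size 5 → [6,7,8,9,10]=2
  size 6 → [5,6,7,8,9,10]=2
  size 7 → [4,5,6,7,8,9,10]=2
  size 8 → [3,4,5,6,7,8,9,10]=2
  size 9 → [2,3,4,5,6,7,8,9,10]=2
  first=0(u) contributes 2
  first=1(c) contributes 2
|[w]| = 4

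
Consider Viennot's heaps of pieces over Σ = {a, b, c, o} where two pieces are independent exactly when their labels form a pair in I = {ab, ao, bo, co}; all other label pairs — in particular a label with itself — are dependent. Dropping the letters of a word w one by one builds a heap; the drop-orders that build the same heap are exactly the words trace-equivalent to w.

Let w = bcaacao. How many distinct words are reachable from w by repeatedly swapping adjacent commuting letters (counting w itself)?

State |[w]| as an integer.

7

piece 0:b — minimal
piece 1:c rests on {0:b}
piece 2:a rests on {1:c}
piece 3:a rests on {2:a}
piece 4:c rests on {3:a}
piece 5:a rests on {4:c}
piece 6:o — minimal
minimal pieces: {0:b, 6:o}
ways to finish when only these pieces remain (= sum over removing one remaining piece with nothing left below it):
  1 left: {5}→1  {6}→1
  2 left: {4,5}→1  {5,6}→2
  3 left: {3,4,5}→1  {4,5,6}→3
  4 left: {2,3,4,5}→1  {3,4,5,6}→4
  5 left: {1,2,3,4,5}→1  {2,3,4,5,6}→5
  placing 0:b first → 6 extensions
  placing 6:o first → 1 extensions
total linear extensions = 7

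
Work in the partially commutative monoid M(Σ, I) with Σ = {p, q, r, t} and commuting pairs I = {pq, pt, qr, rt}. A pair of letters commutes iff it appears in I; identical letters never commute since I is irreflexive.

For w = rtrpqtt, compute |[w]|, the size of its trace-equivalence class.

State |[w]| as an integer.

piece 0:r — minimal
piece 1:t — minimal
piece 2:r rests on {0:r}
piece 3:p rests on {2:r}
piece 4:q rests on {1:t}
piece 5:t rests on {4:q}
piece 6:t rests on {5:t}
minimal pieces: {0:r, 1:t}
ways to finish when only these pieces remain (= sum over removing one remaining piece with nothing left below it):
  1 left: {3}→1  {6}→1
  2 left: {2,3}→1  {3,6}→2  {5,6}→1
  3 left: {0,2,3}→1  {2,3,6}→3  {3,5,6}→3  {4,5,6}→1
  4 left: {0,2,3,6}→4  {1,4,5,6}→1  {2,3,5,6}→6  {3,4,5,6}→4
  5 left: {0,2,3,5,6}→10  {1,3,4,5,6}→5  {2,3,4,5,6}→10
  placing 0:r first → 15 extensions
  placing 1:t first → 20 extensions
total linear extensions = 35

35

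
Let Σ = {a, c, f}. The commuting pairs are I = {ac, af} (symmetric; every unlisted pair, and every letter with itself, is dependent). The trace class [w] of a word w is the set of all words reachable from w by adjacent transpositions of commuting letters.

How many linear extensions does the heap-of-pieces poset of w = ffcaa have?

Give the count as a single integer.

#0=f has no predecessor
#1=f depends on [0:f]
#2=c depends on [1:f]
#3=a has no predecessor
#4=a depends on [3:a]
sources: [0:f, 3:a]
N(rest) = Σ N(rest − s) over sources s of rest; N(one piece) = 1:
  size 1 → [2]=1  [4]=1
  size 2 → [1,2]=1  [2,4]=2  [3,4]=1
  size 3 → [0,1,2]=1  [1,2,4]=3  [2,3,4]=3
  first=0(f) contributes 6
  first=3(a) contributes 4
|[w]| = 10

10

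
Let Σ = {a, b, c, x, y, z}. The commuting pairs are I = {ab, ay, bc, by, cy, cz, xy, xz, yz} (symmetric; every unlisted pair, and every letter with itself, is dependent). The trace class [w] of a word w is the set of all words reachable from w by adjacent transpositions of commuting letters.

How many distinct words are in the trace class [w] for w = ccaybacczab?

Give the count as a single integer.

572

0(c) covers ∅
1(c) covers 0:c
2(a) covers 1:c
3(y) covers ∅
4(b) covers ∅
5(a) covers 2:a
6(c) covers 5:a
7(c) covers 6:c
8(z) covers 4:b, 5:a
9(a) covers 7:c, 8:z
10(b) covers 8:z
floor of heap: 0:c, 3:y, 4:b
completions by unplaced set U, small U first (add the entries for U minus each lowest piece of U):
  |U|=1: {3}:1  {9}:1  {10}:1
  |U|=2: {3,9}:2  {3,10}:2  {7,9}:1  {9,10}:2
  |U|=3: {3,7,9}:3  {3,9,10}:6  {6,7,9}:1  {7,9,10}:3  {8,9,10}:2
  |U|=4: {3,6,7,9}:4  {3,7,9,10}:12  {3,8,9,10}:8  {4,8,9,10}:2  {6,7,9,10}:4  {7,8,9,10}:5
  |U|=5: {3,4,8,9,10}:10  {3,6,7,9,10}:20  {3,7,8,9,10}:25  {4,7,8,9,10}:7  {6,7,8,9,10}:9
  |U|=6: {3,4,7,8,9,10}:42  {3,6,7,8,9,10}:54  {4,6,7,8,9,10}:16  {5,6,7,8,9,10}:9
  |U|=7: {2,5,6,7,8,9,10}:9  {3,4,6,7,8,9,10}:112  {3,5,6,7,8,9,10}:63  {4,5,6,7,8,9,10}:25
  |U|=8: {1,2,5,6,7,8,9,10}:9  {2,3,5,6,7,8,9,10}:72  {2,4,5,6,7,8,9,10}:34  {3,4,5,6,7,8,9,10}:200
  |U|=9: {0,1,2,5,6,7,8,9,10}:9  {1,2,3,5,6,7,8,9,10}:81  {1,2,4,5,6,7,8,9,10}:43  {2,3,4,5,6,7,8,9,10}:306
  start at 0(c): 430
  start at 3(y): 52
  start at 4(b): 90
sum over floor = 572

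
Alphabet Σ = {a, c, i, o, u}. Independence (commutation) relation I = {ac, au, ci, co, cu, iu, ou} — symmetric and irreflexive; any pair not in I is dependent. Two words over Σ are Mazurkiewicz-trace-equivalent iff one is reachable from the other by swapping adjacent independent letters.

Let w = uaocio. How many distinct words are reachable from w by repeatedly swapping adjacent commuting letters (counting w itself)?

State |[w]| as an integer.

#0=u has no predecessor
#1=a has no predecessor
#2=o depends on [1:a]
#3=c has no predecessor
#4=i depends on [2:o]
#5=o depends on [4:i]
sources: [0:u, 1:a, 3:c]
N(rest) = Σ N(rest − s) over sources s of rest; N(one piece) = 1:
  size 1 → [0]=1  [3]=1  [5]=1
  size 2 → [0,3]=2  [0,5]=2  [3,5]=2  [4,5]=1
  size 3 → [0,3,5]=6  [0,4,5]=3  [2,4,5]=1  [3,4,5]=3
  size 4 → [0,2,4,5]=4  [0,3,4,5]=12  [1,2,4,5]=1  [2,3,4,5]=4
  first=0(u) contributes 5
  first=1(a) contributes 20
  first=3(c) contributes 5
|[w]| = 30

30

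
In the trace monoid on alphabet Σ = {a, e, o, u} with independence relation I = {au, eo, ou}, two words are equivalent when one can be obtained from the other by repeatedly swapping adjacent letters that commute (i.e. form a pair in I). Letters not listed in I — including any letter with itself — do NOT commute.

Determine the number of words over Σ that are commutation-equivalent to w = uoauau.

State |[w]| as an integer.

piece 0:u — minimal
piece 1:o — minimal
piece 2:a rests on {1:o}
piece 3:u rests on {0:u}
piece 4:a rests on {2:a}
piece 5:u rests on {3:u}
minimal pieces: {0:u, 1:o}
ways to finish when only these pieces remain (= sum over removing one remaining piece with nothing left below it):
  1 left: {4}→1  {5}→1
  2 left: {2,4}→1  {3,5}→1  {4,5}→2
  3 left: {0,3,5}→1  {1,2,4}→1  {2,4,5}→3  {3,4,5}→3
  4 left: {0,3,4,5}→4  {1,2,4,5}→4  {2,3,4,5}→6
  placing 0:u first → 10 extensions
  placing 1:o first → 10 extensions
total linear extensions = 20

20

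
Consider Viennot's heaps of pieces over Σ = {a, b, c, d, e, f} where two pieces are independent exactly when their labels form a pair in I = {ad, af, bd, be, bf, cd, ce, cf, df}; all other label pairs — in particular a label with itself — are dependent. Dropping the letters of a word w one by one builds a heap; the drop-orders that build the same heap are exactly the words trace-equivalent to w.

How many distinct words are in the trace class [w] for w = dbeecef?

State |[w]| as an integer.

21

#0=d has no predecessor
#1=b has no predecessor
#2=e depends on [0:d]
#3=e depends on [2:e]
#4=c depends on [1:b]
#5=e depends on [3:e]
#6=f depends on [5:e]
sources: [0:d, 1:b]
N(rest) = Σ N(rest − s) over sources s of rest; N(one piece) = 1:
  size 1 → [4]=1  [6]=1
  size 2 → [1,4]=1  [4,6]=2  [5,6]=1
  size 3 → [1,4,6]=3  [3,5,6]=1  [4,5,6]=3
  size 4 → [1,4,5,6]=6  [2,3,5,6]=1  [3,4,5,6]=4
  size 5 → [0,2,3,5,6]=1  [1,3,4,5,6]=10  [2,3,4,5,6]=5
  first=0(d) contributes 15
  first=1(b) contributes 6
|[w]| = 21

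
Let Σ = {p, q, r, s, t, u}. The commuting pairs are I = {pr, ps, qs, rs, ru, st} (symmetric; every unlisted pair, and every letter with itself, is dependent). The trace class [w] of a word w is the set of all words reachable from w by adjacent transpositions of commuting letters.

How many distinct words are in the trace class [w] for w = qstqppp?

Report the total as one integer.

7

drop 0:q onto floor
drop 1:s onto floor
drop 2:t onto {0:q}
drop 3:q onto {2:t}
drop 4:p onto {3:q}
drop 5:p onto {4:p}
drop 6:p onto {5:p}
ground layer = {0:q, 1:s}
drop-orders for the pieces not yet dropped (sum over which currently-grounded one goes next):
  1 to go: {1} 1  {6} 1
  2 to go: {1,6} 2  {5,6} 1
  3 to go: {1,5,6} 3  {4,5,6} 1
  4 to go: {1,4,5,6} 4  {3,4,5,6} 1
  5 to go: {1,3,4,5,6} 5  {2,3,4,5,6} 1
  if 0:q drops first: 6 orders
  if 1:s drops first: 1 orders
heap linearizations: 7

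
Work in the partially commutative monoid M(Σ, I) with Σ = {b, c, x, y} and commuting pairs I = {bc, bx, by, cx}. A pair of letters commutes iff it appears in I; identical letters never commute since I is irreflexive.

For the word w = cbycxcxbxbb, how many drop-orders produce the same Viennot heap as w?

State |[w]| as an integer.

0(c) covers ∅
1(b) covers ∅
2(y) covers 0:c
3(c) covers 2:y
4(x) covers 2:y
5(c) covers 3:c
6(x) covers 4:x
7(b) covers 1:b
8(x) covers 6:x
9(b) covers 7:b
10(b) covers 9:b
floor of heap: 0:c, 1:b
completions by unplaced set U, small U first (add the entries for U minus each lowest piece of U):
  |U|=1: {5}:1  {8}:1  {10}:1
  |U|=2: {3,5}:1  {5,8}:2  {5,10}:2  {6,8}:1  {8,10}:2  {9,10}:1
  |U|=3: {3,5,8}:3  {3,5,10}:3  {4,6,8}:1  {5,6,8}:3  {5,8,10}:6  {5,9,10}:3  {6,8,10}:3  {7,9,10}:1  {8,9,10}:3
  |U|=4: {1,7,9,10}:1  {3,5,6,8}:6  {3,5,8,10}:12  {3,5,9,10}:6  {4,5,6,8}:4  {4,6,8,10}:4  {5,6,8,10}:12  {5,7,9,10}:4  {5,8,9,10}:12  {6,8,9,10}:6  {7,8,9,10}:4
  |U|=5: {1,5,7,9,10}:5  {1,7,8,9,10}:5  {3,4,5,6,8}:10  {3,5,6,8,10}:30  {3,5,7,9,10}:10  {3,5,8,9,10}:30  {4,5,6,8,10}:20  {4,6,8,9,10}:10  {5,6,8,9,10}:30  {5,7,8,9,10}:20  {6,7,8,9,10}:10
  |U|=6: {1,3,5,7,9,10}:15  {1,5,7,8,9,10}:30  {1,6,7,8,9,10}:15  {2,3,4,5,6,8}:10  {3,4,5,6,8,10}:60  {3,5,6,8,9,10}:90  {3,5,7,8,9,10}:60  {4,5,6,8,9,10}:60  {4,6,7,8,9,10}:20  {5,6,7,8,9,10}:60
  |U|=7: {0,2,3,4,5,6,8}:10  {1,3,5,7,8,9,10}:105  {1,4,6,7,8,9,10}:35  {1,5,6,7,8,9,10}:105  {2,3,4,5,6,8,10}:70  {3,4,5,6,8,9,10}:210  {3,5,6,7,8,9,10}:210  {4,5,6,7,8,9,10}:140
  |U|=8: {0,2,3,4,5,6,8,10}:80  {1,3,5,6,7,8,9,10}:420  {1,4,5,6,7,8,9,10}:280  {2,3,4,5,6,8,9,10}:280  {3,4,5,6,7,8,9,10}:560
  |U|=9: {0,2,3,4,5,6,8,9,10}:360  {1,3,4,5,6,7,8,9,10}:1260  {2,3,4,5,6,7,8,9,10}:840
  start at 0(c): 2100
  start at 1(b): 1200
sum over floor = 3300

3300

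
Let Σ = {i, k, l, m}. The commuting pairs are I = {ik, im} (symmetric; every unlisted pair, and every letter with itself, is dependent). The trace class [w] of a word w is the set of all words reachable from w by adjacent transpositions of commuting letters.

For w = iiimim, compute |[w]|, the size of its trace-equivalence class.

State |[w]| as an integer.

15

piece 0:i — minimal
piece 1:i rests on {0:i}
piece 2:i rests on {1:i}
piece 3:m — minimal
piece 4:i rests on {2:i}
piece 5:m rests on {3:m}
minimal pieces: {0:i, 3:m}
ways to finish when only these pieces remain (= sum over removing one remaining piece with nothing left below it):
  1 left: {4}→1  {5}→1
  2 left: {2,4}→1  {3,5}→1  {4,5}→2
  3 left: {1,2,4}→1  {2,4,5}→3  {3,4,5}→3
  4 left: {0,1,2,4}→1  {1,2,4,5}→4  {2,3,4,5}→6
  placing 0:i first → 10 extensions
  placing 3:m first → 5 extensions
total linear extensions = 15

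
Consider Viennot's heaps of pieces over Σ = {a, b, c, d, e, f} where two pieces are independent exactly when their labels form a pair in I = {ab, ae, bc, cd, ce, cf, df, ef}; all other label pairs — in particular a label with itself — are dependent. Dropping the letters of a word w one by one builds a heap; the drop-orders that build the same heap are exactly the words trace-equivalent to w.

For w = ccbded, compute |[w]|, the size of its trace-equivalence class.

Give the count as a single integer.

15

#0=c has no predecessor
#1=c depends on [0:c]
#2=b has no predecessor
#3=d depends on [2:b]
#4=e depends on [3:d]
#5=d depends on [4:e]
sources: [0:c, 2:b]
N(rest) = Σ N(rest − s) over sources s of rest; N(one piece) = 1:
  size 1 → [1]=1  [5]=1
  size 2 → [0,1]=1  [1,5]=2  [4,5]=1
  size 3 → [0,1,5]=3  [1,4,5]=3  [3,4,5]=1
  size 4 → [0,1,4,5]=6  [1,3,4,5]=4  [2,3,4,5]=1
  first=0(c) contributes 5
  first=2(b) contributes 10
|[w]| = 15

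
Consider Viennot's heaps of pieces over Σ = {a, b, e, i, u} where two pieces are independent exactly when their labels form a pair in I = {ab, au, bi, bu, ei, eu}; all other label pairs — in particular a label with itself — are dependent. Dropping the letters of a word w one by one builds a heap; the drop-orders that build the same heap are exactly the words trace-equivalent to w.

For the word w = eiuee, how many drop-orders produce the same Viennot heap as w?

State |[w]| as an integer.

drop 0:e onto floor
drop 1:i onto floor
drop 2:u onto {1:i}
drop 3:e onto {0:e}
drop 4:e onto {3:e}
ground layer = {0:e, 1:i}
drop-orders for the pieces not yet dropped (sum over which currently-grounded one goes next):
  1 to go: {2} 1  {4} 1
  2 to go: {1,2} 1  {2,4} 2  {3,4} 1
  3 to go: {0,3,4} 1  {1,2,4} 3  {2,3,4} 3
  if 0:e drops first: 6 orders
  if 1:i drops first: 4 orders
heap linearizations: 10

10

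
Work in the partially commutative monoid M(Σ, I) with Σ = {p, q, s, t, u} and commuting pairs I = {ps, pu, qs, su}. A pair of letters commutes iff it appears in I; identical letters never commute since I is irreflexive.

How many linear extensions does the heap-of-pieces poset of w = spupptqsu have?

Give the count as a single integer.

60

drop 0:s onto floor
drop 1:p onto floor
drop 2:u onto floor
drop 3:p onto {1:p}
drop 4:p onto {3:p}
drop 5:t onto {0:s, 2:u, 4:p}
drop 6:q onto {5:t}
drop 7:s onto {5:t}
drop 8:u onto {6:q}
ground layer = {0:s, 1:p, 2:u}
drop-orders for the pieces not yet dropped (sum over which currently-grounded one goes next):
  1 to go: {7} 1  {8} 1
  2 to go: {6,8} 1  {7,8} 2
  3 to go: {6,7,8} 3
  4 to go: {5,6,7,8} 3
  5 to go: {0,5,6,7,8} 3  {2,5,6,7,8} 3  {4,5,6,7,8} 3
  6 to go: {0,2,5,6,7,8} 6  {0,4,5,6,7,8} 6  {2,4,5,6,7,8} 6  {3,4,5,6,7,8} 3
  7 to go: {0,2,4,5,6,7,8} 18  {0,3,4,5,6,7,8} 9  {1,3,4,5,6,7,8} 3  {2,3,4,5,6,7,8} 9
  if 0:s drops first: 12 orders
  if 1:p drops first: 36 orders
  if 2:u drops first: 12 orders
heap linearizations: 60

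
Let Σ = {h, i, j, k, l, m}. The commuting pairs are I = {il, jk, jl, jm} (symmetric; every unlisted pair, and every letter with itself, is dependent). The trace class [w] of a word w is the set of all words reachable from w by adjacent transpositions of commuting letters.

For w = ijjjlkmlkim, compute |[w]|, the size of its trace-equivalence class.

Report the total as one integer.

91

drop 0:i onto floor
drop 1:j onto {0:i}
drop 2:j onto {1:j}
drop 3:j onto {2:j}
drop 4:l onto floor
drop 5:k onto {0:i, 4:l}
drop 6:m onto {5:k}
drop 7:l onto {6:m}
drop 8:k onto {7:l}
drop 9:i onto {3:j, 8:k}
drop 10:m onto {9:i}
ground layer = {0:i, 4:l}
drop-orders for the pieces not yet dropped (sum over which currently-grounded one goes next):
  1 to go: {10} 1
  2 to go: {9,10} 1
  3 to go: {3,9,10} 1  {8,9,10} 1
  4 to go: {2,3,9,10} 1  {3,8,9,10} 2  {7,8,9,10} 1
  5 to go: {1,2,3,9,10} 1  {2,3,8,9,10} 3  {3,7,8,9,10} 3  {6,7,8,9,10} 1
  6 to go: {1,2,3,8,9,10} 4  {2,3,7,8,9,10} 6  {3,6,7,8,9,10} 4  {5,6,7,8,9,10} 1
  7 to go: {1,2,3,7,8,9,10} 10  {2,3,6,7,8,9,10} 10  {3,5,6,7,8,9,10} 5  {4,5,6,7,8,9,10} 1
  8 to go: {1,2,3,6,7,8,9,10} 20  {2,3,5,6,7,8,9,10} 15  {3,4,5,6,7,8,9,10} 6
  9 to go: {1,2,3,5,6,7,8,9,10} 35  {2,3,4,5,6,7,8,9,10} 21
  if 0:i drops first: 56 orders
  if 4:l drops first: 35 orders
heap linearizations: 91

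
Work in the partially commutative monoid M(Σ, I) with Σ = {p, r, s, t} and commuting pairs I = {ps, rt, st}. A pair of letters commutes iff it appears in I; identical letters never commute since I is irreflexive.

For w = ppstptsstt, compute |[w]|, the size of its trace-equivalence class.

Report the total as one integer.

0(p) covers ∅
1(p) covers 0:p
2(s) covers ∅
3(t) covers 1:p
4(p) covers 3:t
5(t) covers 4:p
6(s) covers 2:s
7(s) covers 6:s
8(t) covers 5:t
9(t) covers 8:t
floor of heap: 0:p, 2:s
completions by unplaced set U, small U first (add the entries for U minus each lowest piece of U):
  |U|=1: {7}:1  {9}:1
  |U|=2: {6,7}:1  {7,9}:2  {8,9}:1
  |U|=3: {2,6,7}:1  {5,8,9}:1  {6,7,9}:3  {7,8,9}:3
  |U|=4: {2,6,7,9}:4  {4,5,8,9}:1  {5,7,8,9}:4  {6,7,8,9}:6
  |U|=5: {2,6,7,8,9}:10  {3,4,5,8,9}:1  {4,5,7,8,9}:5  {5,6,7,8,9}:10
  |U|=6: {1,3,4,5,8,9}:1  {2,5,6,7,8,9}:20  {3,4,5,7,8,9}:6  {4,5,6,7,8,9}:15
  |U|=7: {0,1,3,4,5,8,9}:1  {1,3,4,5,7,8,9}:7  {2,4,5,6,7,8,9}:35  {3,4,5,6,7,8,9}:21
  |U|=8: {0,1,3,4,5,7,8,9}:8  {1,3,4,5,6,7,8,9}:28  {2,3,4,5,6,7,8,9}:56
  start at 0(p): 84
  start at 2(s): 36
sum over floor = 120

120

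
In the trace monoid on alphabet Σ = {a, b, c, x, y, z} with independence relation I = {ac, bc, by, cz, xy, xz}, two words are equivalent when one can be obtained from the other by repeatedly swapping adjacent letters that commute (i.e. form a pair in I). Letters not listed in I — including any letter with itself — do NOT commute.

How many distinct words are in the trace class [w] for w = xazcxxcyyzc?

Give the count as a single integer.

18

piece 0:x — minimal
piece 1:a rests on {0:x}
piece 2:z rests on {1:a}
piece 3:c rests on {0:x}
piece 4:x rests on {1:a, 3:c}
piece 5:x rests on {4:x}
piece 6:c rests on {5:x}
piece 7:y rests on {2:z, 6:c}
piece 8:y rests on {7:y}
piece 9:z rests on {8:y}
piece 10:c rests on {8:y}
minimal pieces: {0:x}
ways to finish when only these pieces remain (= sum over removing one remaining piece with nothing left below it):
  1 left: {9}→1  {10}→1
  2 left: {9,10}→2
  3 left: {8,9,10}→2
  4 left: {7,8,9,10}→2
  5 left: {2,7,8,9,10}→2  {6,7,8,9,10}→2
  6 left: {2,6,7,8,9,10}→4  {5,6,7,8,9,10}→2
  7 left: {2,5,6,7,8,9,10}→6  {4,5,6,7,8,9,10}→2
  8 left: {2,4,5,6,7,8,9,10}→8  {3,4,5,6,7,8,9,10}→2
  9 left: {1,2,4,5,6,7,8,9,10}→8  {2,3,4,5,6,7,8,9,10}→10
  placing 0:x first → 18 extensions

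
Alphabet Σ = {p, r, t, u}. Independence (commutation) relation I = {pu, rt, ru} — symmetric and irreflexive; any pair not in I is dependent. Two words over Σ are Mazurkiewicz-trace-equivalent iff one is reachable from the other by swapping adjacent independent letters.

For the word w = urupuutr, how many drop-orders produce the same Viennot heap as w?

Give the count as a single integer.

50

0(u) covers ∅
1(r) covers ∅
2(u) covers 0:u
3(p) covers 1:r
4(u) covers 2:u
5(u) covers 4:u
6(t) covers 3:p, 5:u
7(r) covers 3:p
floor of heap: 0:u, 1:r
completions by unplaced set U, small U first (add the entries for U minus each lowest piece of U):
  |U|=1: {6}:1  {7}:1
  |U|=2: {5,6}:1  {6,7}:2
  |U|=3: {3,6,7}:2  {4,5,6}:1  {5,6,7}:3
  |U|=4: {1,3,6,7}:2  {2,4,5,6}:1  {3,5,6,7}:5  {4,5,6,7}:4
  |U|=5: {0,2,4,5,6}:1  {1,3,5,6,7}:7  {2,4,5,6,7}:5  {3,4,5,6,7}:9
  |U|=6: {0,2,4,5,6,7}:6  {1,3,4,5,6,7}:16  {2,3,4,5,6,7}:14
  start at 0(u): 30
  start at 1(r): 20
sum over floor = 50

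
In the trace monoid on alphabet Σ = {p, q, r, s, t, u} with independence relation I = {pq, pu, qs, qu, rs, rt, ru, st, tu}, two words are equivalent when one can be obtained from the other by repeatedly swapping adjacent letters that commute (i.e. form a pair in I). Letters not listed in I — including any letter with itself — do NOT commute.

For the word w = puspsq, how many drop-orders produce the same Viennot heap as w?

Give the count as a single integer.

piece 0:p — minimal
piece 1:u — minimal
piece 2:s rests on {0:p, 1:u}
piece 3:p rests on {2:s}
piece 4:s rests on {3:p}
piece 5:q — minimal
minimal pieces: {0:p, 1:u, 5:q}
ways to finish when only these pieces remain (= sum over removing one remaining piece with nothing left below it):
  1 left: {4}→1  {5}→1
  2 left: {3,4}→1  {4,5}→2
  3 left: {2,3,4}→1  {3,4,5}→3
  4 left: {0,2,3,4}→1  {1,2,3,4}→1  {2,3,4,5}→4
  placing 0:p first → 5 extensions
  placing 1:u first → 5 extensions
  placing 5:q first → 2 extensions
total linear extensions = 12

12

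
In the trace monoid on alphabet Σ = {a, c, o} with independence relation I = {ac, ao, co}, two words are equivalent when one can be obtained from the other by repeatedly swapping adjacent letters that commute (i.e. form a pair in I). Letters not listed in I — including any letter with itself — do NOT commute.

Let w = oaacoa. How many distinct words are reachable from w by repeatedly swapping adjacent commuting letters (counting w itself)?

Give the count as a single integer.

0(o) covers ∅
1(a) covers ∅
2(a) covers 1:a
3(c) covers ∅
4(o) covers 0:o
5(a) covers 2:a
floor of heap: 0:o, 1:a, 3:c
completions by unplaced set U, small U first (add the entries for U minus each lowest piece of U):
  |U|=1: {3}:1  {4}:1  {5}:1
  |U|=2: {0,4}:1  {2,5}:1  {3,4}:2  {3,5}:2  {4,5}:2
  |U|=3: {0,3,4}:3  {0,4,5}:3  {1,2,5}:1  {2,3,5}:3  {2,4,5}:3  {3,4,5}:6
  |U|=4: {0,2,4,5}:6  {0,3,4,5}:12  {1,2,3,5}:4  {1,2,4,5}:4  {2,3,4,5}:12
  start at 0(o): 20
  start at 1(a): 30
  start at 3(c): 10
sum over floor = 60

60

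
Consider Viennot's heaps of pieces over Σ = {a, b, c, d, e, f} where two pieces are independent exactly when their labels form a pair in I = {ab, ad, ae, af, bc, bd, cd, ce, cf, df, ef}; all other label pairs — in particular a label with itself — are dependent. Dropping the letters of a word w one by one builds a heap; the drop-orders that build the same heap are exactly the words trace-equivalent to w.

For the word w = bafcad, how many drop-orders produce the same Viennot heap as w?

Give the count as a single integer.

drop 0:b onto floor
drop 1:a onto floor
drop 2:f onto {0:b}
drop 3:c onto {1:a}
drop 4:a onto {3:c}
drop 5:d onto floor
ground layer = {0:b, 1:a, 5:d}
drop-orders for the pieces not yet dropped (sum over which currently-grounded one goes next):
  1 to go: {2} 1  {4} 1  {5} 1
  2 to go: {0,2} 1  {2,4} 2  {2,5} 2  {3,4} 1  {4,5} 2
  3 to go: {0,2,4} 3  {0,2,5} 3  {1,3,4} 1  {2,3,4} 3  {2,4,5} 6  {3,4,5} 3
  4 to go: {0,2,3,4} 6  {0,2,4,5} 12  {1,2,3,4} 4  {1,3,4,5} 4  {2,3,4,5} 12
  if 0:b drops first: 20 orders
  if 1:a drops first: 30 orders
  if 5:d drops first: 10 orders
heap linearizations: 60

60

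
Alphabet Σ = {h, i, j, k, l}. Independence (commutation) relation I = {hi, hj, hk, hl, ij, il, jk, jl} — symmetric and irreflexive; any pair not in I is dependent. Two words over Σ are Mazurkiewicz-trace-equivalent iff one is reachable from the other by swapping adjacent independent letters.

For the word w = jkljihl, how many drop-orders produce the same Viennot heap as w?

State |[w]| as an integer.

315

drop 0:j onto floor
drop 1:k onto floor
drop 2:l onto {1:k}
drop 3:j onto {0:j}
drop 4:i onto {1:k}
drop 5:h onto floor
drop 6:l onto {2:l}
ground layer = {0:j, 1:k, 5:h}
drop-orders for the pieces not yet dropped (sum over which currently-grounded one goes next):
  1 to go: {3} 1  {4} 1  {5} 1  {6} 1
  2 to go: {0,3} 1  {2,6} 1  {3,4} 2  {3,5} 2  {3,6} 2  {4,5} 2  {4,6} 2  {5,6} 2
  3 to go: {0,3,4} 3  {0,3,5} 3  {0,3,6} 3  {2,3,6} 3  {2,4,6} 3  {2,5,6} 3  {3,4,5} 6  {3,4,6} 6  {3,5,6} 6  {4,5,6} 6
  4 to go: {0,2,3,6} 6  {0,3,4,5} 12  {0,3,4,6} 12  {0,3,5,6} 12  {1,2,4,6} 3  {2,3,4,6} 12  {2,3,5,6} 12  {2,4,5,6} 12  {3,4,5,6} 24
  5 to go: {0,2,3,4,6} 30  {0,2,3,5,6} 30  {0,3,4,5,6} 60  {1,2,3,4,6} 15  {1,2,4,5,6} 15  {2,3,4,5,6} 60
  if 0:j drops first: 90 orders
  if 1:k drops first: 180 orders
  if 5:h drops first: 45 orders
heap linearizations: 315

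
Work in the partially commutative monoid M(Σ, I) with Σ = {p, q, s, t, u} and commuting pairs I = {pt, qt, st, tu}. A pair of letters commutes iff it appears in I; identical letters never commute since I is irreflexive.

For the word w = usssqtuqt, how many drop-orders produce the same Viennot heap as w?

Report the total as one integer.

drop 0:u onto floor
drop 1:s onto {0:u}
drop 2:s onto {1:s}
drop 3:s onto {2:s}
drop 4:q onto {3:s}
drop 5:t onto floor
drop 6:u onto {4:q}
drop 7:q onto {6:u}
drop 8:t onto {5:t}
ground layer = {0:u, 5:t}
drop-orders for the pieces not yet dropped (sum over which currently-grounded one goes next):
  1 to go: {7} 1  {8} 1
  2 to go: {5,8} 1  {6,7} 1  {7,8} 2
  3 to go: {4,6,7} 1  {5,7,8} 3  {6,7,8} 3
  4 to go: {3,4,6,7} 1  {4,6,7,8} 4  {5,6,7,8} 6
  5 to go: {2,3,4,6,7} 1  {3,4,6,7,8} 5  {4,5,6,7,8} 10
  6 to go: {1,2,3,4,6,7} 1  {2,3,4,6,7,8} 6  {3,4,5,6,7,8} 15
  7 to go: {0,1,2,3,4,6,7} 1  {1,2,3,4,6,7,8} 7  {2,3,4,5,6,7,8} 21
  if 0:u drops first: 28 orders
  if 5:t drops first: 8 orders
heap linearizations: 36

36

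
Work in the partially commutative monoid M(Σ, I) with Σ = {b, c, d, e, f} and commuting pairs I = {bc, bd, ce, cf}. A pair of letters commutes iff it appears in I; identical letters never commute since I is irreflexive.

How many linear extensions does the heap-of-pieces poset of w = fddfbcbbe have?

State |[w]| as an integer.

0(f) covers ∅
1(d) covers 0:f
2(d) covers 1:d
3(f) covers 2:d
4(b) covers 3:f
5(c) covers 2:d
6(b) covers 4:b
7(b) covers 6:b
8(e) covers 7:b
floor of heap: 0:f
completions by unplaced set U, small U first (add the entries for U minus each lowest piece of U):
  |U|=1: {5}:1  {8}:1
  |U|=2: {5,8}:2  {7,8}:1
  |U|=3: {5,7,8}:3  {6,7,8}:1
  |U|=4: {4,6,7,8}:1  {5,6,7,8}:4
  |U|=5: {3,4,6,7,8}:1  {4,5,6,7,8}:5
  |U|=6: {3,4,5,6,7,8}:6
  |U|=7: {2,3,4,5,6,7,8}:6
  start at 0(f): 6

6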